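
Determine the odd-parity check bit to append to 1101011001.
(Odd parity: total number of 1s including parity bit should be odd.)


Number of 1s in data: 6
Parity bit: 1

1


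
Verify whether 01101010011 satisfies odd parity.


Number of 1s: 6

No, parity error (6 ones)


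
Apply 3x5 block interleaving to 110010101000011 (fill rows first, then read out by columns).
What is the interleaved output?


Matrix:
  11001
  01010
  00011
Read columns: 100110000011101

100110000011101


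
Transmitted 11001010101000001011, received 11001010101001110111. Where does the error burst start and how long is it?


XOR: 00000000000001111100

Burst at position 13, length 5


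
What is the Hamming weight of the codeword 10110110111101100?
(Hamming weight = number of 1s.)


Counting 1s in 10110110111101100

11


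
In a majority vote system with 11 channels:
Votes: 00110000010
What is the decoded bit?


Ones: 3 out of 11
Threshold: 6

0 (3/11 voted 1)


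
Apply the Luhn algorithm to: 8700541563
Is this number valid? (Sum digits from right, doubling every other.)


Luhn sum = 32
32 mod 10 = 2

Invalid (Luhn sum mod 10 = 2)


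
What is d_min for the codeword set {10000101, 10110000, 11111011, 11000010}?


Comparing all pairs, minimum distance: 4
Can detect 3 errors, correct 1 errors

4


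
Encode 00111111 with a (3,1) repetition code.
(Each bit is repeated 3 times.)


Each bit -> 3 copies

000000111111111111111111


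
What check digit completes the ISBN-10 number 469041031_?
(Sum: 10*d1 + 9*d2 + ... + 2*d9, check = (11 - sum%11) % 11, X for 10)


Weighted sum: 206
206 mod 11 = 8

Check digit: 3


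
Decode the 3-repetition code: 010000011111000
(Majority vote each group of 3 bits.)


Groups: 010, 000, 011, 111, 000
Majority votes: 00110

00110


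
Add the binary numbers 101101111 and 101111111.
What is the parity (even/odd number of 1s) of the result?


101101111 = 367
101111111 = 383
Sum = 750 = 1011101110
1s count = 7

odd parity (7 ones in 1011101110)


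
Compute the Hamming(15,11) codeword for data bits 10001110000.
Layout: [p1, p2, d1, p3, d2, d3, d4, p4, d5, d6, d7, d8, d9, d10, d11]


Parity bits: p1=1, p2=1, p3=0, p4=1

111000011110000


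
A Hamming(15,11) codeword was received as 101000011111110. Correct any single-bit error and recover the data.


Syndrome = 13: error at position 13

Data: 10001111010 (corrected bit 13)


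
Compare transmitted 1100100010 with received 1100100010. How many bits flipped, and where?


XOR: 0000000000

0 errors (received matches sent)


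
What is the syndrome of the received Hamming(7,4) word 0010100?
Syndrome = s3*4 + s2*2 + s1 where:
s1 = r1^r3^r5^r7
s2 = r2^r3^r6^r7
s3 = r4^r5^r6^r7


s1=0, s2=1, s3=1

Syndrome = 6 (error at position 6)


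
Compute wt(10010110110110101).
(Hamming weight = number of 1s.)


Counting 1s in 10010110110110101

10


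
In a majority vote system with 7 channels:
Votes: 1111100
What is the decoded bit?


Ones: 5 out of 7
Threshold: 4

1 (5/7 voted 1)


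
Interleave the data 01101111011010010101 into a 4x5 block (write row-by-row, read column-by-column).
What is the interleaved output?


Matrix:
  01101
  11101
  10100
  10101
Read columns: 01111100111100001101

01111100111100001101


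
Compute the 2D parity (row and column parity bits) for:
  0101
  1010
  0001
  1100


Row parities: 0010
Column parities: 0010

Row P: 0010, Col P: 0010, Corner: 1


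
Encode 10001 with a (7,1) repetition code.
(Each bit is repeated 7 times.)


Each bit -> 7 copies

11111110000000000000000000001111111


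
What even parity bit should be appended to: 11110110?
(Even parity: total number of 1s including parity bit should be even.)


Number of 1s in data: 6
Parity bit: 0

0


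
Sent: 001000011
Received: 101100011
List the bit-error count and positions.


XOR: 100100000

2 error(s) at position(s): 0, 3


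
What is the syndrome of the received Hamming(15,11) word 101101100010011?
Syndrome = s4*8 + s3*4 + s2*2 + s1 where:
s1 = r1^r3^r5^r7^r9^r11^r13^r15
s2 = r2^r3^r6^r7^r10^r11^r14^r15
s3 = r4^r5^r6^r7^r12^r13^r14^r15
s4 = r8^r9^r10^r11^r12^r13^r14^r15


s1=1, s2=0, s3=1, s4=1

Syndrome = 13 (error at position 13)


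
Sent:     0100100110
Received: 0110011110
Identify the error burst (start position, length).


XOR: 0010111000

Burst at position 2, length 5


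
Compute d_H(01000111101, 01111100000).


XOR: 00111011101
Count of 1s: 7

7


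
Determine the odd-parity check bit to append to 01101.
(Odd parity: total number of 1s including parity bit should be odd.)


Number of 1s in data: 3
Parity bit: 0

0


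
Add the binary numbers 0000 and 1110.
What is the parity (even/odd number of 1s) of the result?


0000 = 0
1110 = 14
Sum = 14 = 1110
1s count = 3

odd parity (3 ones in 1110)


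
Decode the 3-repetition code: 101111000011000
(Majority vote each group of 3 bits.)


Groups: 101, 111, 000, 011, 000
Majority votes: 11010

11010


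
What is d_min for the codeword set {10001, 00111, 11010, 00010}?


Comparing all pairs, minimum distance: 2
Can detect 1 errors, correct 0 errors

2


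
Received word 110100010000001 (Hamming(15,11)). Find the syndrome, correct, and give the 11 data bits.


Syndrome = 0: no error detected

Data: 00000000001 (no errors)


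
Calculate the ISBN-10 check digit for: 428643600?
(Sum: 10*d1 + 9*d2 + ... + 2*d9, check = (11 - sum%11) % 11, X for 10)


Weighted sum: 227
227 mod 11 = 7

Check digit: 4


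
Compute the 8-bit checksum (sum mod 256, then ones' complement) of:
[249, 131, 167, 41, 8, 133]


Sum = 729 mod 256 = 217
Complement = 38

38


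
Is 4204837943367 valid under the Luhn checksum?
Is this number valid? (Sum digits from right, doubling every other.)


Luhn sum = 69
69 mod 10 = 9

Invalid (Luhn sum mod 10 = 9)


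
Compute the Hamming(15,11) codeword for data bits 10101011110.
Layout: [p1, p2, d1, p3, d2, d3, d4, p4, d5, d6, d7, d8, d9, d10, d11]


Parity bits: p1=0, p2=0, p3=0, p4=1

001001011011110


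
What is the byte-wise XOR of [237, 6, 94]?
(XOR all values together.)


XOR chain: 237 ^ 6 ^ 94 = 181

181


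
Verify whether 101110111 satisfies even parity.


Number of 1s: 7

No, parity error (7 ones)


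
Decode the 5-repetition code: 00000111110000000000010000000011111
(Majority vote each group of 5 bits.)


Groups: 00000, 11111, 00000, 00000, 01000, 00000, 11111
Majority votes: 0100001

0100001


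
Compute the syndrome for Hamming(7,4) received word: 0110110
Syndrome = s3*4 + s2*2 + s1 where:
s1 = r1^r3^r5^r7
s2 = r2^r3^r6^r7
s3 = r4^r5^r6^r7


s1=0, s2=1, s3=0

Syndrome = 2 (error at position 2)


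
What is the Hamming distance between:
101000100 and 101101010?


XOR: 000101110
Count of 1s: 4

4


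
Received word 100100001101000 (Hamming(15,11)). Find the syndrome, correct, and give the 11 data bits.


Syndrome = 10: error at position 10

Data: 00001001000 (corrected bit 10)


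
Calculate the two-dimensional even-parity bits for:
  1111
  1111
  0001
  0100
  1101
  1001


Row parities: 001110
Column parities: 0001

Row P: 001110, Col P: 0001, Corner: 1


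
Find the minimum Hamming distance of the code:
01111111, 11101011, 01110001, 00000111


Comparing all pairs, minimum distance: 3
Can detect 2 errors, correct 1 errors

3


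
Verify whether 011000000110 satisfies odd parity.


Number of 1s: 4

No, parity error (4 ones)


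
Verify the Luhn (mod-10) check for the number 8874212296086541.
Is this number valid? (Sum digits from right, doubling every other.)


Luhn sum = 75
75 mod 10 = 5

Invalid (Luhn sum mod 10 = 5)


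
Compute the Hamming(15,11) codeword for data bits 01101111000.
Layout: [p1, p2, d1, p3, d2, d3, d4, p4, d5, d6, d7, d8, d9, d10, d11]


Parity bits: p1=1, p2=1, p3=1, p4=0

110111001111000


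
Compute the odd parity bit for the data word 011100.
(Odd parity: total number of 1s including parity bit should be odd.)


Number of 1s in data: 3
Parity bit: 0

0


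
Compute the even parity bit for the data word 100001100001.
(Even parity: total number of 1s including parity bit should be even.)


Number of 1s in data: 4
Parity bit: 0

0


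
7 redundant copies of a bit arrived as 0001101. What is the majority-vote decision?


Ones: 3 out of 7
Threshold: 4

0 (3/7 voted 1)


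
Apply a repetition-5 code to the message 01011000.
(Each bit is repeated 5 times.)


Each bit -> 5 copies

0000011111000001111111111000000000000000


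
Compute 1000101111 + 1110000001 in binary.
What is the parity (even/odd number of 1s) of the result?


1000101111 = 559
1110000001 = 897
Sum = 1456 = 10110110000
1s count = 5

odd parity (5 ones in 10110110000)


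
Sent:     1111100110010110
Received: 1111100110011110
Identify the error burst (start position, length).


XOR: 0000000000001000

Burst at position 12, length 1


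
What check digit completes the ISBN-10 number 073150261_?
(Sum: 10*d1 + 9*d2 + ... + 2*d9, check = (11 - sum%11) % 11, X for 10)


Weighted sum: 152
152 mod 11 = 9

Check digit: 2


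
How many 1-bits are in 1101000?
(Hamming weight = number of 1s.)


Counting 1s in 1101000

3


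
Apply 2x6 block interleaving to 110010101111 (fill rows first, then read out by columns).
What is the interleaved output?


Matrix:
  110010
  101111
Read columns: 111001011101

111001011101


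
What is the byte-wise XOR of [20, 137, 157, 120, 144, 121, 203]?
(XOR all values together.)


XOR chain: 20 ^ 137 ^ 157 ^ 120 ^ 144 ^ 121 ^ 203 = 90

90


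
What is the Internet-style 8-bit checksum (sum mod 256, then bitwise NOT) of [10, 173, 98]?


Sum = 281 mod 256 = 25
Complement = 230

230


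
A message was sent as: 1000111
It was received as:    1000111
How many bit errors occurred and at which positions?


XOR: 0000000

0 errors (received matches sent)


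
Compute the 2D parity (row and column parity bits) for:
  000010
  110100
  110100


Row parities: 111
Column parities: 000010

Row P: 111, Col P: 000010, Corner: 1


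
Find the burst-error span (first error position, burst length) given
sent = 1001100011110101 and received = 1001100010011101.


XOR: 0000000001101000

Burst at position 9, length 4


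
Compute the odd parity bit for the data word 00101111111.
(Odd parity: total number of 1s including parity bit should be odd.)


Number of 1s in data: 8
Parity bit: 1

1


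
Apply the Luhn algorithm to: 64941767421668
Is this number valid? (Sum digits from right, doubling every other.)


Luhn sum = 68
68 mod 10 = 8

Invalid (Luhn sum mod 10 = 8)


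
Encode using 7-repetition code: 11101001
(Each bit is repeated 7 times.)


Each bit -> 7 copies

11111111111111111111100000001111111000000000000001111111


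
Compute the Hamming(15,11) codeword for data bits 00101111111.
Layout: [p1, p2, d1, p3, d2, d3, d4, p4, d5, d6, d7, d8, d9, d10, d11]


Parity bits: p1=0, p2=1, p3=1, p4=1

010101011111111


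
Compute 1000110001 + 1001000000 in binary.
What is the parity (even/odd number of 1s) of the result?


1000110001 = 561
1001000000 = 576
Sum = 1137 = 10001110001
1s count = 5

odd parity (5 ones in 10001110001)


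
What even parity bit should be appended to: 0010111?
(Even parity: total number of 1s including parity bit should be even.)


Number of 1s in data: 4
Parity bit: 0

0


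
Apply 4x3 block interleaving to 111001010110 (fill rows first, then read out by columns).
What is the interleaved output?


Matrix:
  111
  001
  010
  110
Read columns: 100110111100

100110111100


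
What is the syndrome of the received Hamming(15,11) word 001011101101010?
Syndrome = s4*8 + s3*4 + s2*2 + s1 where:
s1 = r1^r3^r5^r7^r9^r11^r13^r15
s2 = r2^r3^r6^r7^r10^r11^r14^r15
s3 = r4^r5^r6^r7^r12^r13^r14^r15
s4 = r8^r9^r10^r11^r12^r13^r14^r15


s1=0, s2=1, s3=1, s4=0

Syndrome = 6 (error at position 6)


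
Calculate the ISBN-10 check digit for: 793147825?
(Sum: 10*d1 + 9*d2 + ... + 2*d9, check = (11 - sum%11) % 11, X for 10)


Weighted sum: 289
289 mod 11 = 3

Check digit: 8


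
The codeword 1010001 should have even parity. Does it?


Number of 1s: 3

No, parity error (3 ones)


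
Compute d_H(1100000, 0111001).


XOR: 1011001
Count of 1s: 4

4


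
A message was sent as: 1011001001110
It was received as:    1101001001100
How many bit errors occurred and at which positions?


XOR: 0110000000010

3 error(s) at position(s): 1, 2, 11


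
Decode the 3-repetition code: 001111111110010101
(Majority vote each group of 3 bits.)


Groups: 001, 111, 111, 110, 010, 101
Majority votes: 011101

011101


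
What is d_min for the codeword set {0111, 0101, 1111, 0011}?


Comparing all pairs, minimum distance: 1
Can detect 0 errors, correct 0 errors

1


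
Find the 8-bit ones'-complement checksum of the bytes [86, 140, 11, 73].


Sum = 310 mod 256 = 54
Complement = 201

201


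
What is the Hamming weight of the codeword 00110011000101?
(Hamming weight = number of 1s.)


Counting 1s in 00110011000101

6


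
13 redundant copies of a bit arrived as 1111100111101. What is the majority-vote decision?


Ones: 10 out of 13
Threshold: 7

1 (10/13 voted 1)


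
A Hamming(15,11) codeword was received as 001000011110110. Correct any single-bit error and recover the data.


Syndrome = 0: no error detected

Data: 10001110110 (no errors)


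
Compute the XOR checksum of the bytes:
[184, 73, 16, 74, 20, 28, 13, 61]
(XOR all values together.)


XOR chain: 184 ^ 73 ^ 16 ^ 74 ^ 20 ^ 28 ^ 13 ^ 61 = 147

147


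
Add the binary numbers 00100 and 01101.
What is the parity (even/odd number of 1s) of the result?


00100 = 4
01101 = 13
Sum = 17 = 10001
1s count = 2

even parity (2 ones in 10001)


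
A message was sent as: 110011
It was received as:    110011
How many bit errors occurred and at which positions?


XOR: 000000

0 errors (received matches sent)


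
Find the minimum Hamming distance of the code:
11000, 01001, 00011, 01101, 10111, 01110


Comparing all pairs, minimum distance: 1
Can detect 0 errors, correct 0 errors

1


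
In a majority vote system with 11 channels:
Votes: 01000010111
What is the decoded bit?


Ones: 5 out of 11
Threshold: 6

0 (5/11 voted 1)


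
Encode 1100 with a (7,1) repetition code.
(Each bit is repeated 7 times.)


Each bit -> 7 copies

1111111111111100000000000000


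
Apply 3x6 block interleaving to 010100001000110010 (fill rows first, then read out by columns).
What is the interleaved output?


Matrix:
  010100
  001000
  110010
Read columns: 001101010100001000

001101010100001000


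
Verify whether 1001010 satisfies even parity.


Number of 1s: 3

No, parity error (3 ones)


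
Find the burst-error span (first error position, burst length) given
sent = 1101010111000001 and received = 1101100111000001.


XOR: 0000110000000000

Burst at position 4, length 2


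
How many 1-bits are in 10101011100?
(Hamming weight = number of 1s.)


Counting 1s in 10101011100

6


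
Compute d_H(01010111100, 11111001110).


XOR: 10101110010
Count of 1s: 6

6


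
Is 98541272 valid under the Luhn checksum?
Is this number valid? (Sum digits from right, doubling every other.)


Luhn sum = 33
33 mod 10 = 3

Invalid (Luhn sum mod 10 = 3)


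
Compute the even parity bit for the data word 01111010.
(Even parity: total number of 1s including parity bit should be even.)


Number of 1s in data: 5
Parity bit: 1

1


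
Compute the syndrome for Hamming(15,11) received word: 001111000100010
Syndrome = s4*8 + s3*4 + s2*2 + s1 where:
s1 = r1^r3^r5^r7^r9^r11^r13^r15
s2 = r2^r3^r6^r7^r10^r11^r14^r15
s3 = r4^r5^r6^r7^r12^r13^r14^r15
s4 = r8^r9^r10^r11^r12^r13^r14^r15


s1=0, s2=0, s3=0, s4=0

Syndrome = 0 (no error)


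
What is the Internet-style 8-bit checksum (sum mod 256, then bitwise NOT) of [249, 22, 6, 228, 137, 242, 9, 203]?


Sum = 1096 mod 256 = 72
Complement = 183

183


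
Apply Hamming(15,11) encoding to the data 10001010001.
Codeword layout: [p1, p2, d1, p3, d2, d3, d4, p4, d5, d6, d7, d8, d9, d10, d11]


Parity bits: p1=0, p2=1, p3=1, p4=1

011100011010001


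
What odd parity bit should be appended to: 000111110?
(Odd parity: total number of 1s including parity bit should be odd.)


Number of 1s in data: 5
Parity bit: 0

0


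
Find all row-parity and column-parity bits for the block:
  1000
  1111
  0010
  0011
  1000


Row parities: 10101
Column parities: 1110

Row P: 10101, Col P: 1110, Corner: 1


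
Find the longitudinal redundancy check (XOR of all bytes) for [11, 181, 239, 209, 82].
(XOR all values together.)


XOR chain: 11 ^ 181 ^ 239 ^ 209 ^ 82 = 210

210


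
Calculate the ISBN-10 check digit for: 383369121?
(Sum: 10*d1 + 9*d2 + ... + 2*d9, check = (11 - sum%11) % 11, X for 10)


Weighted sum: 240
240 mod 11 = 9

Check digit: 2


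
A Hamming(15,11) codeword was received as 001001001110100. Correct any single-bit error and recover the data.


Syndrome = 0: no error detected

Data: 10101110100 (no errors)


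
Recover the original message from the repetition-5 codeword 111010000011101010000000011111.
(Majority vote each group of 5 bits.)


Groups: 11101, 00000, 11101, 01000, 00000, 11111
Majority votes: 101001

101001


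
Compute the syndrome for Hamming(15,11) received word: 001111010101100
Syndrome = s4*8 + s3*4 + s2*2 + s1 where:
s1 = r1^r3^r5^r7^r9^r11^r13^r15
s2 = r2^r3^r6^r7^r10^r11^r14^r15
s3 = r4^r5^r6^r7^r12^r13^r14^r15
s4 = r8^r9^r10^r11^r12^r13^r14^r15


s1=1, s2=1, s3=1, s4=0

Syndrome = 7 (error at position 7)


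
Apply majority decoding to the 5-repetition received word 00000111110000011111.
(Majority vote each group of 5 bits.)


Groups: 00000, 11111, 00000, 11111
Majority votes: 0101

0101


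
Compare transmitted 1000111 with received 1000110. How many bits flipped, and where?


XOR: 0000001

1 error(s) at position(s): 6


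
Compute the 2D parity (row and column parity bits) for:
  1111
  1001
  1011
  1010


Row parities: 0010
Column parities: 0111

Row P: 0010, Col P: 0111, Corner: 1


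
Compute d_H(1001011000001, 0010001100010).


XOR: 1011010100011
Count of 1s: 7

7


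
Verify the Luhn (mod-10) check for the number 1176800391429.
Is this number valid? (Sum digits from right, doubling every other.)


Luhn sum = 55
55 mod 10 = 5

Invalid (Luhn sum mod 10 = 5)


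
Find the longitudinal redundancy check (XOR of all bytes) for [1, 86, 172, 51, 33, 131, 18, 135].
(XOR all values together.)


XOR chain: 1 ^ 86 ^ 172 ^ 51 ^ 33 ^ 131 ^ 18 ^ 135 = 255

255


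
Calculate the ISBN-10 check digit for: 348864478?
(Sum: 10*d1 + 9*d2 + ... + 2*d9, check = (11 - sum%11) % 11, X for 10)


Weighted sum: 295
295 mod 11 = 9

Check digit: 2


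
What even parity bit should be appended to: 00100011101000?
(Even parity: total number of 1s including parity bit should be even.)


Number of 1s in data: 5
Parity bit: 1

1


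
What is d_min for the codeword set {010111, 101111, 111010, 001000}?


Comparing all pairs, minimum distance: 3
Can detect 2 errors, correct 1 errors

3


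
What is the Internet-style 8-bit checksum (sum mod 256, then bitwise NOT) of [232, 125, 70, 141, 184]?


Sum = 752 mod 256 = 240
Complement = 15

15


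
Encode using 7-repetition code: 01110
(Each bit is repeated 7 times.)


Each bit -> 7 copies

00000001111111111111111111110000000


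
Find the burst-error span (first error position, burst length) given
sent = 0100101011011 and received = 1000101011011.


XOR: 1100000000000

Burst at position 0, length 2


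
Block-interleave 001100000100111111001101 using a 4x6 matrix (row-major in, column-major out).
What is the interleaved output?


Matrix:
  001100
  000100
  111111
  001101
Read columns: 001000101011111100100011

001000101011111100100011


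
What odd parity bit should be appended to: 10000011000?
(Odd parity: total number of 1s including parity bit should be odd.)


Number of 1s in data: 3
Parity bit: 0

0


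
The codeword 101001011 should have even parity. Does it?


Number of 1s: 5

No, parity error (5 ones)


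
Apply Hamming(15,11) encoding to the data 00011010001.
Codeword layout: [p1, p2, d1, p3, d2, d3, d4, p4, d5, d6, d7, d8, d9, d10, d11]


Parity bits: p1=0, p2=1, p3=0, p4=1

010000111010001


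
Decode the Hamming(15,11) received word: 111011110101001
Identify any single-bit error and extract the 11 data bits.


Syndrome = 5: error at position 5

Data: 10110101001 (corrected bit 5)


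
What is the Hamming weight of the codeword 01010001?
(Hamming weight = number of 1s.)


Counting 1s in 01010001

3


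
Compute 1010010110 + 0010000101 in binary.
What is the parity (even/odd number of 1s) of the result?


1010010110 = 662
0010000101 = 133
Sum = 795 = 1100011011
1s count = 6

even parity (6 ones in 1100011011)


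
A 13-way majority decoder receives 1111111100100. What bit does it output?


Ones: 9 out of 13
Threshold: 7

1 (9/13 voted 1)


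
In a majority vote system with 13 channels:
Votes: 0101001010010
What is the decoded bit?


Ones: 5 out of 13
Threshold: 7

0 (5/13 voted 1)


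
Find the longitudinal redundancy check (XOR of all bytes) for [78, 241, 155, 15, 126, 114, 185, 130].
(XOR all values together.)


XOR chain: 78 ^ 241 ^ 155 ^ 15 ^ 126 ^ 114 ^ 185 ^ 130 = 28

28


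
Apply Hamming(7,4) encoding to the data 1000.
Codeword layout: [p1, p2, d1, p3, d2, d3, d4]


Parity bits: p1=1, p2=1, p3=0

1110000


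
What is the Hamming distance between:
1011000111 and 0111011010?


XOR: 1100011101
Count of 1s: 6

6


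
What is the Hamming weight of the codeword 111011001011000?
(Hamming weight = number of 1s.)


Counting 1s in 111011001011000

8


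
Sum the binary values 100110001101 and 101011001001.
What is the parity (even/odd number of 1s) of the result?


100110001101 = 2445
101011001001 = 2761
Sum = 5206 = 1010001010110
1s count = 6

even parity (6 ones in 1010001010110)


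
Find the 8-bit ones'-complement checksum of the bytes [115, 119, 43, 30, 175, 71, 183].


Sum = 736 mod 256 = 224
Complement = 31

31


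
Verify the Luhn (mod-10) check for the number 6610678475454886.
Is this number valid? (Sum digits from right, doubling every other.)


Luhn sum = 84
84 mod 10 = 4

Invalid (Luhn sum mod 10 = 4)


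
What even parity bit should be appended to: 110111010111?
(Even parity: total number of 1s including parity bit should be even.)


Number of 1s in data: 9
Parity bit: 1

1


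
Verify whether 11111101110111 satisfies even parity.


Number of 1s: 12

Yes, parity is correct (12 ones)


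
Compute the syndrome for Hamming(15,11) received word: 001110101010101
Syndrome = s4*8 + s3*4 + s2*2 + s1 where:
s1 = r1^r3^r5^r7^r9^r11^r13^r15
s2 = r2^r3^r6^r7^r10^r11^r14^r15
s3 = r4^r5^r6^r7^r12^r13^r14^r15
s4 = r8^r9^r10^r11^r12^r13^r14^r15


s1=1, s2=0, s3=1, s4=0

Syndrome = 5 (error at position 5)


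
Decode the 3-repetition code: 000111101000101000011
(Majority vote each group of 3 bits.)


Groups: 000, 111, 101, 000, 101, 000, 011
Majority votes: 0110101

0110101


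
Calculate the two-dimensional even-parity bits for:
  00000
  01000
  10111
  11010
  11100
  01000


Row parities: 010111
Column parities: 10001

Row P: 010111, Col P: 10001, Corner: 0


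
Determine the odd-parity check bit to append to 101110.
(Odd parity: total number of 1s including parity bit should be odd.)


Number of 1s in data: 4
Parity bit: 1

1


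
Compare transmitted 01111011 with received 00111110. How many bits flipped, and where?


XOR: 01000101

3 error(s) at position(s): 1, 5, 7


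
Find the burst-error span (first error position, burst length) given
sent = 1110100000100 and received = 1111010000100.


XOR: 0001110000000

Burst at position 3, length 3


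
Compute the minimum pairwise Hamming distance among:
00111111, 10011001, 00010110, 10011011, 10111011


Comparing all pairs, minimum distance: 1
Can detect 0 errors, correct 0 errors

1


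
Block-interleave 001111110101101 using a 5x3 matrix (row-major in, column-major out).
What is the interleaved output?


Matrix:
  001
  111
  110
  101
  101
Read columns: 011110110011011

011110110011011


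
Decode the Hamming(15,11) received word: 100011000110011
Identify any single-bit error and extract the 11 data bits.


Syndrome = 2: error at position 2

Data: 01100110011 (corrected bit 2)


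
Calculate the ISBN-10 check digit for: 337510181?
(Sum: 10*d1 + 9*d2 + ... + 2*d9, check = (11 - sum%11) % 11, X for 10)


Weighted sum: 184
184 mod 11 = 8

Check digit: 3


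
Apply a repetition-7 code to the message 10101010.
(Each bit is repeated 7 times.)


Each bit -> 7 copies

11111110000000111111100000001111111000000011111110000000


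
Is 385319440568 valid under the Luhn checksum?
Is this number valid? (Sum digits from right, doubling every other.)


Luhn sum = 57
57 mod 10 = 7

Invalid (Luhn sum mod 10 = 7)


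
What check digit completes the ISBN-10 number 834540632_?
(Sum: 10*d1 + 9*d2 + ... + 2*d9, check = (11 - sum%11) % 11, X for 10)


Weighted sum: 235
235 mod 11 = 4

Check digit: 7


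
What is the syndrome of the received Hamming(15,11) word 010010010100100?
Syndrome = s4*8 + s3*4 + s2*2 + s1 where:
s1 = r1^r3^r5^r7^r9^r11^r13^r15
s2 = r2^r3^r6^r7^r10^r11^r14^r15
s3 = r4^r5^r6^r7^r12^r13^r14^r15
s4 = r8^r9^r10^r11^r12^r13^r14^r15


s1=0, s2=0, s3=0, s4=1

Syndrome = 8 (error at position 8)


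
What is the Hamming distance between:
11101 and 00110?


XOR: 11011
Count of 1s: 4

4


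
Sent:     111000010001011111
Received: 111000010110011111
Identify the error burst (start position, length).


XOR: 000000000111000000

Burst at position 9, length 3


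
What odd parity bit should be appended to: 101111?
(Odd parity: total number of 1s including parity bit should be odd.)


Number of 1s in data: 5
Parity bit: 0

0


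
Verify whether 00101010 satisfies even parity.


Number of 1s: 3

No, parity error (3 ones)


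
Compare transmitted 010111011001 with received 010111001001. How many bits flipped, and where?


XOR: 000000010000

1 error(s) at position(s): 7


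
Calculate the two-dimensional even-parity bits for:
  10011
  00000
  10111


Row parities: 100
Column parities: 00100

Row P: 100, Col P: 00100, Corner: 1


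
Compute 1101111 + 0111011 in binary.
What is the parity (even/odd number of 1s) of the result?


1101111 = 111
0111011 = 59
Sum = 170 = 10101010
1s count = 4

even parity (4 ones in 10101010)


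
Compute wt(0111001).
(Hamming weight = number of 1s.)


Counting 1s in 0111001

4


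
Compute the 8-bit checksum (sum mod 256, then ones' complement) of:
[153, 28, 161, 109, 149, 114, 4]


Sum = 718 mod 256 = 206
Complement = 49

49


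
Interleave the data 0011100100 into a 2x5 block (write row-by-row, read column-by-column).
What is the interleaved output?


Matrix:
  00111
  00100
Read columns: 0000111010

0000111010


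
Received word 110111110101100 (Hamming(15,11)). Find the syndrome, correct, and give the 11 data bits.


Syndrome = 0: no error detected

Data: 01110101100 (no errors)


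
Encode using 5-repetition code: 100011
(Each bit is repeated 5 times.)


Each bit -> 5 copies

111110000000000000001111111111


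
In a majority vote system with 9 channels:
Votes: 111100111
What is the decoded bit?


Ones: 7 out of 9
Threshold: 5

1 (7/9 voted 1)


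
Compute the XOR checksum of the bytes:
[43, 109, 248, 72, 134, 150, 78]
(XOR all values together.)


XOR chain: 43 ^ 109 ^ 248 ^ 72 ^ 134 ^ 150 ^ 78 = 168

168


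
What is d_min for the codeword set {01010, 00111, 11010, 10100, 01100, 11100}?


Comparing all pairs, minimum distance: 1
Can detect 0 errors, correct 0 errors

1


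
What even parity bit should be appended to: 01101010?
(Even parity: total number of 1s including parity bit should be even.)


Number of 1s in data: 4
Parity bit: 0

0


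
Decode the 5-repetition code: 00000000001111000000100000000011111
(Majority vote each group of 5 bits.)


Groups: 00000, 00000, 11110, 00000, 10000, 00000, 11111
Majority votes: 0010001

0010001


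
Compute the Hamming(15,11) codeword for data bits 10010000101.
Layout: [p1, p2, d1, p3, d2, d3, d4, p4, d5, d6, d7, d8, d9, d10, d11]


Parity bits: p1=0, p2=1, p3=1, p4=0

011100100000101


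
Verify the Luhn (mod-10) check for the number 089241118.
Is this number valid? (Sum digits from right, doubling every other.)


Luhn sum = 37
37 mod 10 = 7

Invalid (Luhn sum mod 10 = 7)


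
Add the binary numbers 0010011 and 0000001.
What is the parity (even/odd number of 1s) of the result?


0010011 = 19
0000001 = 1
Sum = 20 = 10100
1s count = 2

even parity (2 ones in 10100)


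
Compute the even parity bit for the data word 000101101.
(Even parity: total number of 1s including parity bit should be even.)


Number of 1s in data: 4
Parity bit: 0

0


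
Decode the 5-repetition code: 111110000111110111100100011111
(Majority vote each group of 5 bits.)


Groups: 11111, 00001, 11110, 11110, 01000, 11111
Majority votes: 101101

101101


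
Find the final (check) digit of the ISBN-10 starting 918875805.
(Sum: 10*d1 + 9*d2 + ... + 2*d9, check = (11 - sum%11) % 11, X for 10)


Weighted sum: 328
328 mod 11 = 9

Check digit: 2


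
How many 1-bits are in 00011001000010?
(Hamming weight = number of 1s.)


Counting 1s in 00011001000010

4


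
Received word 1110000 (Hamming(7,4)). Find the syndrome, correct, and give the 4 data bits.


Syndrome = 0: no error detected

Data: 1000 (no errors)


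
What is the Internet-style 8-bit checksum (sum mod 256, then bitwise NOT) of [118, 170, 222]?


Sum = 510 mod 256 = 254
Complement = 1

1


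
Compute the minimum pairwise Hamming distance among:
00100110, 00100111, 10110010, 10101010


Comparing all pairs, minimum distance: 1
Can detect 0 errors, correct 0 errors

1


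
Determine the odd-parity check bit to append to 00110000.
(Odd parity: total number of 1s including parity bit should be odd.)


Number of 1s in data: 2
Parity bit: 1

1


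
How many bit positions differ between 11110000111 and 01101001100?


XOR: 10011001011
Count of 1s: 6

6


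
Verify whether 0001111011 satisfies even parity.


Number of 1s: 6

Yes, parity is correct (6 ones)


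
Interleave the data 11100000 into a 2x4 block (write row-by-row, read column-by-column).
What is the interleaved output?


Matrix:
  1110
  0000
Read columns: 10101000

10101000


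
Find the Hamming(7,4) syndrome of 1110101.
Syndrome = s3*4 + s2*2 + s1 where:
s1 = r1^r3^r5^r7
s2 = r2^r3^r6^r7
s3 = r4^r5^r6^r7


s1=0, s2=1, s3=0

Syndrome = 2 (error at position 2)


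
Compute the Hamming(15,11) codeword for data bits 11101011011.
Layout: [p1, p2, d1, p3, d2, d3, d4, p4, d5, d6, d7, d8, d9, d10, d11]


Parity bits: p1=1, p2=1, p3=1, p4=1

111111011011011


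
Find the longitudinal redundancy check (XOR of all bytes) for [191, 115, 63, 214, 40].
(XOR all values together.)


XOR chain: 191 ^ 115 ^ 63 ^ 214 ^ 40 = 13

13


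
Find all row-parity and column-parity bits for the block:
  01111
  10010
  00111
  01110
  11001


Row parities: 00111
Column parities: 01101

Row P: 00111, Col P: 01101, Corner: 1


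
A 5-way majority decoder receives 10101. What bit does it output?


Ones: 3 out of 5
Threshold: 3

1 (3/5 voted 1)


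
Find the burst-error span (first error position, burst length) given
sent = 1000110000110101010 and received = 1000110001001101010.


XOR: 0000000001111000000

Burst at position 9, length 4


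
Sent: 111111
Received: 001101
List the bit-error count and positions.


XOR: 110010

3 error(s) at position(s): 0, 1, 4


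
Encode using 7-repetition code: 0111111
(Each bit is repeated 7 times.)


Each bit -> 7 copies

0000000111111111111111111111111111111111111111111


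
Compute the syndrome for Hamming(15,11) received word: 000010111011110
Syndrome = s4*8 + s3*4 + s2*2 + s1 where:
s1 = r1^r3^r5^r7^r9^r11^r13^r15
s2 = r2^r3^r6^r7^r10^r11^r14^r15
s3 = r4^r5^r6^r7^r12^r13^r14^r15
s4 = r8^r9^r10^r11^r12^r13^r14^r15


s1=1, s2=1, s3=1, s4=0

Syndrome = 7 (error at position 7)


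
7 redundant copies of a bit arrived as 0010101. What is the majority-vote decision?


Ones: 3 out of 7
Threshold: 4

0 (3/7 voted 1)


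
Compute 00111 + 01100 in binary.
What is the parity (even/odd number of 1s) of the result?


00111 = 7
01100 = 12
Sum = 19 = 10011
1s count = 3

odd parity (3 ones in 10011)


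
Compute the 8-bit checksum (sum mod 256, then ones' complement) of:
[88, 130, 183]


Sum = 401 mod 256 = 145
Complement = 110

110


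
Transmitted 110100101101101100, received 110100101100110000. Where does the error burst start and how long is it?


XOR: 000000000001011100

Burst at position 11, length 5


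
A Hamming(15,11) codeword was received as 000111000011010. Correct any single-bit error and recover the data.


Syndrome = 14: error at position 14

Data: 01100011000 (corrected bit 14)


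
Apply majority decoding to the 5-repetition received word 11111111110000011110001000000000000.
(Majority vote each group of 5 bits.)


Groups: 11111, 11111, 00000, 11110, 00100, 00000, 00000
Majority votes: 1101000

1101000


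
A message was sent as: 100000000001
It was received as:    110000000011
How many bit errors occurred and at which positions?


XOR: 010000000010

2 error(s) at position(s): 1, 10


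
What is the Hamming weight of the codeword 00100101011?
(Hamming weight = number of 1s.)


Counting 1s in 00100101011

5


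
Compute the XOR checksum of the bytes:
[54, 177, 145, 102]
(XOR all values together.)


XOR chain: 54 ^ 177 ^ 145 ^ 102 = 112

112


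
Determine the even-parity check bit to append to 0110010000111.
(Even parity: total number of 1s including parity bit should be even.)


Number of 1s in data: 6
Parity bit: 0

0


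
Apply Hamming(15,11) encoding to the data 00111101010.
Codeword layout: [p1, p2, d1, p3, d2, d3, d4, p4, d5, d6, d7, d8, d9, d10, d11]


Parity bits: p1=0, p2=0, p3=0, p4=0

000001101101010


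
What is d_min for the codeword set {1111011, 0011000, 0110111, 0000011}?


Comparing all pairs, minimum distance: 3
Can detect 2 errors, correct 1 errors

3


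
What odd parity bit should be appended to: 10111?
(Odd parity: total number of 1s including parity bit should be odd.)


Number of 1s in data: 4
Parity bit: 1

1


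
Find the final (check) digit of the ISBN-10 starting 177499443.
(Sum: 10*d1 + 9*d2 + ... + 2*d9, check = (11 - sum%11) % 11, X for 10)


Weighted sum: 290
290 mod 11 = 4

Check digit: 7


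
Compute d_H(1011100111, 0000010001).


XOR: 1011110110
Count of 1s: 7

7


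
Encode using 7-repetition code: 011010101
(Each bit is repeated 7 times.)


Each bit -> 7 copies

000000011111111111111000000011111110000000111111100000001111111


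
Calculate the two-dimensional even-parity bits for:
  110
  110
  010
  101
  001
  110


Row parities: 001010
Column parities: 000

Row P: 001010, Col P: 000, Corner: 0


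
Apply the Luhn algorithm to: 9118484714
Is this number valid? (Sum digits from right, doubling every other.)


Luhn sum = 57
57 mod 10 = 7

Invalid (Luhn sum mod 10 = 7)


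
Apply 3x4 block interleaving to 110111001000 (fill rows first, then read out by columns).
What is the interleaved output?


Matrix:
  1101
  1100
  1000
Read columns: 111110000100

111110000100


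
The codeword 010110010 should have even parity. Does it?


Number of 1s: 4

Yes, parity is correct (4 ones)


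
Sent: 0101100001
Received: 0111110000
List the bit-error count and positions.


XOR: 0010010001

3 error(s) at position(s): 2, 5, 9


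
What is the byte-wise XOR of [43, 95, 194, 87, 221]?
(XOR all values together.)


XOR chain: 43 ^ 95 ^ 194 ^ 87 ^ 221 = 60

60


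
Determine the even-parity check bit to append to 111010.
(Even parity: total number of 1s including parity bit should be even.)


Number of 1s in data: 4
Parity bit: 0

0


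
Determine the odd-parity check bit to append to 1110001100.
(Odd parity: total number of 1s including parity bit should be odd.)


Number of 1s in data: 5
Parity bit: 0

0


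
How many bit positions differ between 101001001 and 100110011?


XOR: 001111010
Count of 1s: 5

5


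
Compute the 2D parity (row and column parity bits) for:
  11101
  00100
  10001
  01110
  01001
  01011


Row parities: 010101
Column parities: 00100

Row P: 010101, Col P: 00100, Corner: 1


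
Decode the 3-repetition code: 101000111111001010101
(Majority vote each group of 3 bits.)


Groups: 101, 000, 111, 111, 001, 010, 101
Majority votes: 1011001

1011001


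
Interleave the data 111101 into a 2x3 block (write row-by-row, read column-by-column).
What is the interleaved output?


Matrix:
  111
  101
Read columns: 111011

111011


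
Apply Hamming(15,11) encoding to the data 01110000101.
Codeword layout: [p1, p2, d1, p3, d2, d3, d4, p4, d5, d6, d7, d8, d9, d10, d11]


Parity bits: p1=0, p2=1, p3=1, p4=0

010111100000101


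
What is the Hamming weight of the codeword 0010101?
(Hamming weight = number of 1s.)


Counting 1s in 0010101

3


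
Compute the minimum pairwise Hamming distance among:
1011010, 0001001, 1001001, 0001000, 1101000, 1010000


Comparing all pairs, minimum distance: 1
Can detect 0 errors, correct 0 errors

1


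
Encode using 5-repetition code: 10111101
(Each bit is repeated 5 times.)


Each bit -> 5 copies

1111100000111111111111111111110000011111


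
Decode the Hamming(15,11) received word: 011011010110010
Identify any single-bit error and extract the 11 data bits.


Syndrome = 5: error at position 5

Data: 10100110010 (corrected bit 5)


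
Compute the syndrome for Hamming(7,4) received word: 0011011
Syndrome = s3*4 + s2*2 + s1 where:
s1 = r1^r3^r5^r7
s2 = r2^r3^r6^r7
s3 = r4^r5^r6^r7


s1=0, s2=1, s3=1

Syndrome = 6 (error at position 6)


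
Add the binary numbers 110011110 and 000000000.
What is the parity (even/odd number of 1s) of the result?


110011110 = 414
000000000 = 0
Sum = 414 = 110011110
1s count = 6

even parity (6 ones in 110011110)


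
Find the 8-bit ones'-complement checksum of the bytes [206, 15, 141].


Sum = 362 mod 256 = 106
Complement = 149

149


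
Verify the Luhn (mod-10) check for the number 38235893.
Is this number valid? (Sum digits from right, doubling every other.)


Luhn sum = 42
42 mod 10 = 2

Invalid (Luhn sum mod 10 = 2)


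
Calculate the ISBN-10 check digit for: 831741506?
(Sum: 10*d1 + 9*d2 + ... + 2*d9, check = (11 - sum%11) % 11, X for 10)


Weighted sum: 225
225 mod 11 = 5

Check digit: 6


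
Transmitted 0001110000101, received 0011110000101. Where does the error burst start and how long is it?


XOR: 0010000000000

Burst at position 2, length 1


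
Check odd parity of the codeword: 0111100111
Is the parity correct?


Number of 1s: 7

Yes, parity is correct (7 ones)


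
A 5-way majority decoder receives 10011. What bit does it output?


Ones: 3 out of 5
Threshold: 3

1 (3/5 voted 1)
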